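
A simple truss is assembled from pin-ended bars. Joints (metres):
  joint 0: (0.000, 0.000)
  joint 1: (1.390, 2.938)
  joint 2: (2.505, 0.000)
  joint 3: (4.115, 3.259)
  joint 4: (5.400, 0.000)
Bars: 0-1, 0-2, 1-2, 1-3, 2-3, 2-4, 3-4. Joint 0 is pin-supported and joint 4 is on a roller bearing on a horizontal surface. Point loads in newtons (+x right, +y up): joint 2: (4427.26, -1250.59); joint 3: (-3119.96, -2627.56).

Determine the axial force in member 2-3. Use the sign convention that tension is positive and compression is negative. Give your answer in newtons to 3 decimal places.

N=5 nodes, M=7 members, R=3 reactions → 2N=10, M+R=10
member 0 (0-1): L=3.2502, (cx,cy)=(0.4277,0.9039)
member 1 (0-2): L=2.5050, (cx,cy)=(1.0000,0.0000)
member 2 (1-2): L=3.1425, (cx,cy)=(0.3548,-0.9349)
member 3 (1-3): L=2.7438, (cx,cy)=(0.9931,0.1170)
member 4 (2-3): L=3.6350, (cx,cy)=(0.4429,0.8966)
member 5 (2-4): L=2.8950, (cx,cy)=(1.0000,0.0000)
member 6 (3-4): L=3.5032, (cx,cy)=(0.3668,-0.9303)
solve A·x = −loads:
  F[0-1] = -3516.4691 N (compression)
  F[0-2] = +2811.1640 N (tension)
  F[1-2] = +3073.0199 N (tension)
  F[1-3] = -2612.1619 N (compression)
  F[2-3] = -1809.6736 N (compression)
  F[2-4] = +275.7996 N (tension)
  F[3-4] = -751.8887 N (compression)
  Rx@0 = -1307.3000 N
  Ry@0 = +3178.6708 N
  Ry@4 = +699.4792 N

-1809.674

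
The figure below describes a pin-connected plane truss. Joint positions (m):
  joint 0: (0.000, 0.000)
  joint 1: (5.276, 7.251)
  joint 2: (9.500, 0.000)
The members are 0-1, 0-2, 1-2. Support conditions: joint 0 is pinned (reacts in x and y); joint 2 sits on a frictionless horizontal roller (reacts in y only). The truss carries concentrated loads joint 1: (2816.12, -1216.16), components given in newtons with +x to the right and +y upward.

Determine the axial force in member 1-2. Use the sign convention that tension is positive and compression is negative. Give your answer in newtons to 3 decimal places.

-3269.220

N=3 nodes, M=3 members, R=3 reactions → 2N=6, M+R=6
member 0 (0-1): L=8.9673, (cx,cy)=(0.5884,0.8086)
member 1 (0-2): L=9.5000, (cx,cy)=(1.0000,0.0000)
member 2 (1-2): L=8.3916, (cx,cy)=(0.5034,-0.8641)
solve A·x = −loads:
  F[0-1] = +1989.4824 N (tension)
  F[0-2] = +1645.5934 N (tension)
  F[1-2] = -3269.2197 N (compression)
  Rx@0 = -2816.1200 N
  Ry@0 = -1608.6975 N
  Ry@2 = +2824.8575 N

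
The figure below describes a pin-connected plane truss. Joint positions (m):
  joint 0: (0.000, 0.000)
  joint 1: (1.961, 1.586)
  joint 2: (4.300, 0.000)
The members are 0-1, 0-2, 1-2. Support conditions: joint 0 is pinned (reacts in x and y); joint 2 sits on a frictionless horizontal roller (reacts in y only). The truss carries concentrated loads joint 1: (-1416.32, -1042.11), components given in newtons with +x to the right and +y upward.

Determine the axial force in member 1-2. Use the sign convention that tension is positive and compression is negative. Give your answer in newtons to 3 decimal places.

N=3 nodes, M=3 members, R=3 reactions → 2N=6, M+R=6
member 0 (0-1): L=2.5221, (cx,cy)=(0.7775,0.6288)
member 1 (0-2): L=4.3000, (cx,cy)=(1.0000,0.0000)
member 2 (1-2): L=2.8260, (cx,cy)=(0.8277,-0.5612)
solve A·x = −loads:
  F[0-1] = -1732.1464 N (compression)
  F[0-2] = -69.5224 N (compression)
  F[1-2] = +83.9978 N (tension)
  Rx@0 = +1416.3200 N
  Ry@0 = +1089.2509 N
  Ry@2 = -47.1409 N

83.998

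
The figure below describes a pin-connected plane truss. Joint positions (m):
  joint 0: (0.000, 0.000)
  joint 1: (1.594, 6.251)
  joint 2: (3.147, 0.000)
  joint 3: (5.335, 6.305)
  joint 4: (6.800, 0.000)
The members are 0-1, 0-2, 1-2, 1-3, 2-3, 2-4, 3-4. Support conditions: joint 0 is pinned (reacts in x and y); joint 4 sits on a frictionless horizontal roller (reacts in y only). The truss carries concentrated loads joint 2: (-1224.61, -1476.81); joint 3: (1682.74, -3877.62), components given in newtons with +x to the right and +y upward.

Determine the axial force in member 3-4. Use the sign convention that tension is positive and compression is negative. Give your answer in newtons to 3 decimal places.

N=5 nodes, M=7 members, R=3 reactions → 2N=10, M+R=10
member 0 (0-1): L=6.4510, (cx,cy)=(0.2471,0.9690)
member 1 (0-2): L=3.1470, (cx,cy)=(1.0000,0.0000)
member 2 (1-2): L=6.4410, (cx,cy)=(0.2411,-0.9705)
member 3 (1-3): L=3.7414, (cx,cy)=(0.9999,0.0144)
member 4 (2-3): L=6.6739, (cx,cy)=(0.3278,0.9447)
member 5 (2-4): L=3.6530, (cx,cy)=(1.0000,0.0000)
member 6 (3-4): L=6.4730, (cx,cy)=(0.2263,-0.9741)
solve A·x = −loads:
  F[0-1] = -70.6957 N (compression)
  F[0-2] = +475.5984 N (tension)
  F[1-2] = +70.0749 N (tension)
  F[1-3] = -34.3678 N (compression)
  F[2-3] = +1491.2206 N (tension)
  F[2-4] = +1228.2129 N (tension)
  F[3-4] = -5426.7416 N (compression)
  Rx@0 = -458.1300 N
  Ry@0 = +68.5036 N
  Ry@4 = +5285.9264 N

-5426.742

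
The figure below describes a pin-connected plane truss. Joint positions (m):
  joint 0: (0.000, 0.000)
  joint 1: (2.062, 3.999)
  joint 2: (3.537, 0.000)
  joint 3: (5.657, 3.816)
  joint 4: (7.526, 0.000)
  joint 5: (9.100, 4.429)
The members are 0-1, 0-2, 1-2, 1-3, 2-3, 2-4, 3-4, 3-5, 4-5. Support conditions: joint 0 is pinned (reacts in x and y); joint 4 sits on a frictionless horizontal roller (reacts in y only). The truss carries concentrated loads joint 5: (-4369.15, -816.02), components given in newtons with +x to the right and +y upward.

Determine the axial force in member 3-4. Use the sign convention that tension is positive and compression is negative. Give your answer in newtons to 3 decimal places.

1809.698

N=6 nodes, M=9 members, R=3 reactions → 2N=12, M+R=12
member 0 (0-1): L=4.4993, (cx,cy)=(0.4583,0.8888)
member 1 (0-2): L=3.5370, (cx,cy)=(1.0000,0.0000)
member 2 (1-2): L=4.2623, (cx,cy)=(0.3461,-0.9382)
member 3 (1-3): L=3.5997, (cx,cy)=(0.9987,-0.0508)
member 4 (2-3): L=4.3653, (cx,cy)=(0.4856,0.8742)
member 5 (2-4): L=3.9890, (cx,cy)=(1.0000,0.0000)
member 6 (3-4): L=4.2491, (cx,cy)=(0.4399,-0.8981)
member 7 (3-5): L=3.4971, (cx,cy)=(0.9845,0.1753)
member 8 (4-5): L=4.7004, (cx,cy)=(0.3349,0.9423)
solve A·x = −loads:
  F[0-1] = -2700.8851 N (compression)
  F[0-2] = -3131.3563 N (compression)
  F[1-2] = +2676.0393 N (tension)
  F[1-3] = -2166.6475 N (compression)
  F[2-3] = -2872.1375 N (compression)
  F[2-4] = -810.4709 N (compression)
  F[3-4] = +1809.6982 N (tension)
  F[3-5] = -4423.1667 N (compression)
  F[4-5] = -43.1952 N (compression)
  Rx@0 = +4369.1500 N
  Ry@0 = +2400.5514 N
  Ry@4 = -1584.5314 N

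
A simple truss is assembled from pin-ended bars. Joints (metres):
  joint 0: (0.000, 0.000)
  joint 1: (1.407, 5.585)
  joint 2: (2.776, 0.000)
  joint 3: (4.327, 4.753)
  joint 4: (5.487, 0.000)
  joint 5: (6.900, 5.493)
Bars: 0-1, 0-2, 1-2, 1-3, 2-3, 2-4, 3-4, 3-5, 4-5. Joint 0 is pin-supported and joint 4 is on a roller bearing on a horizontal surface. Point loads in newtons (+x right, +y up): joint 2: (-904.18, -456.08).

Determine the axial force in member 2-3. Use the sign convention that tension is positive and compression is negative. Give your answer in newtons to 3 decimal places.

206.626

N=6 nodes, M=9 members, R=3 reactions → 2N=12, M+R=12
member 0 (0-1): L=5.7595, (cx,cy)=(0.2443,0.9697)
member 1 (0-2): L=2.7760, (cx,cy)=(1.0000,0.0000)
member 2 (1-2): L=5.7503, (cx,cy)=(0.2381,-0.9712)
member 3 (1-3): L=3.0362, (cx,cy)=(0.9617,-0.2740)
member 4 (2-3): L=4.9997, (cx,cy)=(0.3102,0.9507)
member 5 (2-4): L=2.7110, (cx,cy)=(1.0000,0.0000)
member 6 (3-4): L=4.8925, (cx,cy)=(0.2371,-0.9715)
member 7 (3-5): L=2.6773, (cx,cy)=(0.9610,0.2764)
member 8 (4-5): L=5.6718, (cx,cy)=(0.2491,0.9685)
solve A·x = −loads:
  F[0-1] = -232.3793 N (compression)
  F[0-2] = -847.4116 N (compression)
  F[1-2] = +267.3348 N (tension)
  F[1-3] = -125.2061 N (compression)
  F[2-3] = +206.6258 N (tension)
  F[2-4] = +56.3139 N (tension)
  F[3-4] = -237.5139 N (compression)
  F[3-5] = -0.0000 N (tension)
  F[4-5] = -0.0000 N (tension)
  Rx@0 = +904.1800 N
  Ry@0 = +225.3386 N
  Ry@4 = +230.7414 N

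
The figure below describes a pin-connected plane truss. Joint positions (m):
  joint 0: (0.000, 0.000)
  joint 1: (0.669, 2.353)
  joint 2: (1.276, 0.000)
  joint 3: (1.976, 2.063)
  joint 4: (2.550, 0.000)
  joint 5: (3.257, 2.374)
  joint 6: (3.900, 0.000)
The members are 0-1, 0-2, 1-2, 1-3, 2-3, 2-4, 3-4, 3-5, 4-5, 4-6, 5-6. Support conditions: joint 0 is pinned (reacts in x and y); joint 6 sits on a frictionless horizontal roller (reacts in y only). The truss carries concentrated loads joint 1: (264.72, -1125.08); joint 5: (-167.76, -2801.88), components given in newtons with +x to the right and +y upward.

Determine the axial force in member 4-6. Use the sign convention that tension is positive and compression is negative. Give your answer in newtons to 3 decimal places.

701.644

N=7 nodes, M=11 members, R=3 reactions → 2N=14, M+R=14
member 0 (0-1): L=2.4463, (cx,cy)=(0.2735,0.9619)
member 1 (0-2): L=1.2760, (cx,cy)=(1.0000,0.0000)
member 2 (1-2): L=2.4300, (cx,cy)=(0.2498,-0.9683)
member 3 (1-3): L=1.3388, (cx,cy)=(0.9763,-0.2166)
member 4 (2-3): L=2.1785, (cx,cy)=(0.3213,0.9470)
member 5 (2-4): L=1.2740, (cx,cy)=(1.0000,0.0000)
member 6 (3-4): L=2.1414, (cx,cy)=(0.2681,-0.9634)
member 7 (3-5): L=1.3182, (cx,cy)=(0.9718,0.2359)
member 8 (4-5): L=2.4770, (cx,cy)=(0.2854,0.9584)
member 9 (4-6): L=1.3500, (cx,cy)=(1.0000,0.0000)
member 10 (5-6): L=2.4595, (cx,cy)=(0.2614,-0.9652)
solve A·x = −loads:
  F[0-1] = -1389.4077 N (compression)
  F[0-2] = +476.9340 N (tension)
  F[1-2] = +388.2311 N (tension)
  F[1-3] = -759.7081 N (compression)
  F[2-3] = -396.9752 N (compression)
  F[2-4] = +701.4660 N (tension)
  F[3-4] = +0.3216 N (tension)
  F[3-5] = -894.5648 N (compression)
  F[4-5] = -0.3232 N (compression)
  F[4-6] = +701.6445 N (tension)
  F[5-6] = -2683.8583 N (compression)
  Rx@0 = -96.9600 N
  Ry@0 = +1336.4406 N
  Ry@6 = +2590.5194 N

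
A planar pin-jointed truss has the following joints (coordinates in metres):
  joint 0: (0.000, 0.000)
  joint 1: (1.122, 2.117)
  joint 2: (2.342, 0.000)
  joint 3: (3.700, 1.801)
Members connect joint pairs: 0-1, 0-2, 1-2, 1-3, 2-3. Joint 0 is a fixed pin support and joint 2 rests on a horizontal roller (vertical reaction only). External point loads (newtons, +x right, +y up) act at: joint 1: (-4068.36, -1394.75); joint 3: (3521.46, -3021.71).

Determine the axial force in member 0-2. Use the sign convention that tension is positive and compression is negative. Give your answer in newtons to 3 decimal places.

N=4 nodes, M=5 members, R=3 reactions → 2N=8, M+R=8
member 0 (0-1): L=2.3959, (cx,cy)=(0.4683,0.8836)
member 1 (0-2): L=2.3420, (cx,cy)=(1.0000,0.0000)
member 2 (1-2): L=2.4434, (cx,cy)=(0.4993,-0.8664)
member 3 (1-3): L=2.5973, (cx,cy)=(0.9926,-0.1217)
member 4 (2-3): L=2.2556, (cx,cy)=(0.6021,0.7985)
solve A·x = −loads:
  F[0-1] = +63.4594 N (tension)
  F[0-2] = -576.6174 N (compression)
  F[1-2] = -2425.6024 N (compression)
  F[1-3] = +5348.9387 N (tension)
  F[2-3] = -2969.4003 N (compression)
  Rx@0 = +546.9000 N
  Ry@0 = -56.0711 N
  Ry@2 = +4472.5311 N

-576.617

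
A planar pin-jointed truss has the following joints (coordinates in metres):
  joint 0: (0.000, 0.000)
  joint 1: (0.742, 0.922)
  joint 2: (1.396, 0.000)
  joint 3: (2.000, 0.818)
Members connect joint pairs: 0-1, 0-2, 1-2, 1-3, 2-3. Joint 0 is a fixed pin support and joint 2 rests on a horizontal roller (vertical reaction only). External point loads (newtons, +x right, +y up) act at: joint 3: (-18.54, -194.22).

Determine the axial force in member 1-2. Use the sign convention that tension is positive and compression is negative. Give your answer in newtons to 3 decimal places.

N=4 nodes, M=5 members, R=3 reactions → 2N=8, M+R=8
member 0 (0-1): L=1.1835, (cx,cy)=(0.6270,0.7791)
member 1 (0-2): L=1.3960, (cx,cy)=(1.0000,0.0000)
member 2 (1-2): L=1.1304, (cx,cy)=(0.5786,-0.8156)
member 3 (1-3): L=1.2623, (cx,cy)=(0.9966,-0.0824)
member 4 (2-3): L=1.0168, (cx,cy)=(0.5940,0.8045)
solve A·x = −loads:
  F[0-1] = +93.9199 N (tension)
  F[0-2] = -77.4239 N (compression)
  F[1-2] = -101.6348 N (compression)
  F[1-3] = +118.0870 N (tension)
  F[2-3] = -229.3344 N (compression)
  Rx@0 = +18.5400 N
  Ry@0 = -73.1685 N
  Ry@2 = +267.3885 N

-101.635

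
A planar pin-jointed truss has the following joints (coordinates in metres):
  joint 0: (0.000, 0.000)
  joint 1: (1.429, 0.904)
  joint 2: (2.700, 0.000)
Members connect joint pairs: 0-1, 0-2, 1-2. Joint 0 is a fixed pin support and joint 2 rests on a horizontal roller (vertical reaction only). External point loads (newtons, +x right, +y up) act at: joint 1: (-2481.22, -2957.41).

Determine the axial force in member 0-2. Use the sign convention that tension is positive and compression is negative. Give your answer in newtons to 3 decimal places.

N=3 nodes, M=3 members, R=3 reactions → 2N=6, M+R=6
member 0 (0-1): L=1.6909, (cx,cy)=(0.8451,0.5346)
member 1 (0-2): L=2.7000, (cx,cy)=(1.0000,0.0000)
member 2 (1-2): L=1.5597, (cx,cy)=(0.8149,-0.5796)
solve A·x = −loads:
  F[0-1] = -4157.9810 N (compression)
  F[0-2] = +1032.6698 N (tension)
  F[1-2] = -1267.2327 N (compression)
  Rx@0 = +2481.2200 N
  Ry@0 = +2222.9226 N
  Ry@2 = +734.4874 N

1032.670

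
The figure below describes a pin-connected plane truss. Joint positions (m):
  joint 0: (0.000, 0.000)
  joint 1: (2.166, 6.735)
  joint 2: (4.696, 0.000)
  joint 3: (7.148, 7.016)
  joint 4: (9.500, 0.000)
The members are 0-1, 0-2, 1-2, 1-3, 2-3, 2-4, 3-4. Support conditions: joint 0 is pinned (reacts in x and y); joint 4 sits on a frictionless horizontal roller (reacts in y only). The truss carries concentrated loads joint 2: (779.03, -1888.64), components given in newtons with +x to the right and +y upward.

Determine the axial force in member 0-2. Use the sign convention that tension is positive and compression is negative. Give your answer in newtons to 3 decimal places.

N=5 nodes, M=7 members, R=3 reactions → 2N=10, M+R=10
member 0 (0-1): L=7.0747, (cx,cy)=(0.3062,0.9520)
member 1 (0-2): L=4.6960, (cx,cy)=(1.0000,0.0000)
member 2 (1-2): L=7.1945, (cx,cy)=(0.3517,-0.9361)
member 3 (1-3): L=4.9899, (cx,cy)=(0.9984,0.0563)
member 4 (2-3): L=7.4321, (cx,cy)=(0.3299,0.9440)
member 5 (2-4): L=4.8040, (cx,cy)=(1.0000,0.0000)
member 6 (3-4): L=7.3997, (cx,cy)=(0.3178,-0.9481)
solve A·x = −loads:
  F[0-1] = -1003.2305 N (compression)
  F[0-2] = +1086.1792 N (tension)
  F[1-2] = +980.9278 N (tension)
  F[1-3] = -653.1353 N (compression)
  F[2-3] = +1027.9188 N (tension)
  F[2-4] = +312.9691 N (tension)
  F[3-4] = -984.6470 N (compression)
  Rx@0 = -779.0300 N
  Ry@0 = +955.0554 N
  Ry@4 = +933.5846 N

1086.179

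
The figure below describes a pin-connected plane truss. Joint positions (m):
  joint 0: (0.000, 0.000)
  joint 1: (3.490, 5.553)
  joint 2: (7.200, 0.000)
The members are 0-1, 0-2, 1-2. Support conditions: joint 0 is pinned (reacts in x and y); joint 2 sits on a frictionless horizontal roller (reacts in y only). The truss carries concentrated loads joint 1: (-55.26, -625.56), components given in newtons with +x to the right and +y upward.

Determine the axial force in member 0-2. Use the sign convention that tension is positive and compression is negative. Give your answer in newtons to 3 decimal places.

N=3 nodes, M=3 members, R=3 reactions → 2N=6, M+R=6
member 0 (0-1): L=6.5587, (cx,cy)=(0.5321,0.8467)
member 1 (0-2): L=7.2000, (cx,cy)=(1.0000,0.0000)
member 2 (1-2): L=6.6783, (cx,cy)=(0.5555,-0.8315)
solve A·x = −loads:
  F[0-1] = -431.0503 N (compression)
  F[0-2] = +174.1111 N (tension)
  F[1-2] = -313.4149 N (compression)
  Rx@0 = +55.2600 N
  Ry@0 = +364.9564 N
  Ry@2 = +260.6036 N

174.111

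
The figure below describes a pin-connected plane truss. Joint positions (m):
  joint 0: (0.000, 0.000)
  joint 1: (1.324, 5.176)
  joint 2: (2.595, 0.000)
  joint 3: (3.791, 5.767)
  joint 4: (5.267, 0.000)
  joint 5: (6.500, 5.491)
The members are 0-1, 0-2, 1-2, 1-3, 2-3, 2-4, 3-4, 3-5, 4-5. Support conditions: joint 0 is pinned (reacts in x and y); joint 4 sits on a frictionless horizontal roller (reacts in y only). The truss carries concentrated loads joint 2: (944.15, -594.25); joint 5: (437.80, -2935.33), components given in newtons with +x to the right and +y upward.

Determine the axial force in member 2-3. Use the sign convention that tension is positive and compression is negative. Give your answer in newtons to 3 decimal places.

1369.367

N=6 nodes, M=9 members, R=3 reactions → 2N=12, M+R=12
member 0 (0-1): L=5.3427, (cx,cy)=(0.2478,0.9688)
member 1 (0-2): L=2.5950, (cx,cy)=(1.0000,0.0000)
member 2 (1-2): L=5.3298, (cx,cy)=(0.2385,-0.9711)
member 3 (1-3): L=2.5368, (cx,cy)=(0.9725,0.2330)
member 4 (2-3): L=5.8897, (cx,cy)=(0.2031,0.9792)
member 5 (2-4): L=2.6720, (cx,cy)=(1.0000,0.0000)
member 6 (3-4): L=5.9529, (cx,cy)=(0.2479,-0.9688)
member 7 (3-5): L=2.7230, (cx,cy)=(0.9949,-0.1014)
member 8 (4-5): L=5.6277, (cx,cy)=(0.2191,0.9757)
solve A·x = −loads:
  F[0-1] = +869.2223 N (tension)
  F[0-2] = +1166.5420 N (tension)
  F[1-2] = -768.7656 N (compression)
  F[1-3] = +410.0192 N (tension)
  F[2-3] = +1369.3669 N (tension)
  F[2-4] = -239.0088 N (compression)
  F[3-4] = -1595.4364 N (compression)
  F[3-5] = +1077.9437 N (tension)
  F[4-5] = -2896.4443 N (compression)
  Rx@0 = -1381.9500 N
  Ry@0 = -842.1085 N
  Ry@4 = +4371.6885 N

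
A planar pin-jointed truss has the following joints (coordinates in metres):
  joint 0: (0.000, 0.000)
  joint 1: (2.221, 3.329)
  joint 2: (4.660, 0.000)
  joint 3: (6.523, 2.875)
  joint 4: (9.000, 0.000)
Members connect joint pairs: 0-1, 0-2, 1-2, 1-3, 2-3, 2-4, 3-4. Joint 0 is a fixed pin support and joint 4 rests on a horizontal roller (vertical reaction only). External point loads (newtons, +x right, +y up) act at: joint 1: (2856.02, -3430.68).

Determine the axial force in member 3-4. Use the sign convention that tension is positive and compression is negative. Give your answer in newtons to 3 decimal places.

-2511.918

N=5 nodes, M=7 members, R=3 reactions → 2N=10, M+R=10
member 0 (0-1): L=4.0019, (cx,cy)=(0.5550,0.8319)
member 1 (0-2): L=4.6600, (cx,cy)=(1.0000,0.0000)
member 2 (1-2): L=4.1269, (cx,cy)=(0.5910,-0.8067)
member 3 (1-3): L=4.3259, (cx,cy)=(0.9945,-0.1049)
member 4 (2-3): L=3.4258, (cx,cy)=(0.5438,0.8392)
member 5 (2-4): L=4.3400, (cx,cy)=(1.0000,0.0000)
member 6 (3-4): L=3.7949, (cx,cy)=(0.6527,-0.7576)
solve A·x = −loads:
  F[0-1] = -1836.4364 N (compression)
  F[0-2] = +3875.2211 N (tension)
  F[1-2] = -2007.3512 N (compression)
  F[1-3] = -2703.7951 N (compression)
  F[2-3] = +1929.5101 N (tension)
  F[2-4] = +1639.5807 N (tension)
  F[3-4] = -2511.9179 N (compression)
  Rx@0 = -2856.0200 N
  Ry@0 = +1527.6543 N
  Ry@4 = +1903.0257 N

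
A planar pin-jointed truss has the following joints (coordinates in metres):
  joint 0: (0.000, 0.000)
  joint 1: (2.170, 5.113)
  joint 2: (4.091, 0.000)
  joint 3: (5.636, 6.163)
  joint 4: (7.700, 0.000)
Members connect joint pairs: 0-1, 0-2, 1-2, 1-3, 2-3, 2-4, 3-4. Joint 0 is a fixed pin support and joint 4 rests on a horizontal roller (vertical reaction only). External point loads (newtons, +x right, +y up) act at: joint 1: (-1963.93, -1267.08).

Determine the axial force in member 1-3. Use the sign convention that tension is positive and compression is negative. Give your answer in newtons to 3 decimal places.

627.075

N=5 nodes, M=7 members, R=3 reactions → 2N=10, M+R=10
member 0 (0-1): L=5.5544, (cx,cy)=(0.3907,0.9205)
member 1 (0-2): L=4.0910, (cx,cy)=(1.0000,0.0000)
member 2 (1-2): L=5.4620, (cx,cy)=(0.3517,-0.9361)
member 3 (1-3): L=3.6216, (cx,cy)=(0.9570,0.2899)
member 4 (2-3): L=6.3537, (cx,cy)=(0.2432,0.9700)
member 5 (2-4): L=3.6090, (cx,cy)=(1.0000,0.0000)
member 6 (3-4): L=6.4994, (cx,cy)=(0.3176,-0.9482)
solve A·x = −loads:
  F[0-1] = -2405.2469 N (compression)
  F[0-2] = -1024.2498 N (compression)
  F[1-2] = +1205.8645 N (tension)
  F[1-3] = +627.0753 N (tension)
  F[2-3] = -1163.7529 N (compression)
  F[2-4] = -317.1568 N (compression)
  F[3-4] = +998.7115 N (tension)
  Rx@0 = +1963.9300 N
  Ry@0 = +2214.0943 N
  Ry@4 = -947.0143 N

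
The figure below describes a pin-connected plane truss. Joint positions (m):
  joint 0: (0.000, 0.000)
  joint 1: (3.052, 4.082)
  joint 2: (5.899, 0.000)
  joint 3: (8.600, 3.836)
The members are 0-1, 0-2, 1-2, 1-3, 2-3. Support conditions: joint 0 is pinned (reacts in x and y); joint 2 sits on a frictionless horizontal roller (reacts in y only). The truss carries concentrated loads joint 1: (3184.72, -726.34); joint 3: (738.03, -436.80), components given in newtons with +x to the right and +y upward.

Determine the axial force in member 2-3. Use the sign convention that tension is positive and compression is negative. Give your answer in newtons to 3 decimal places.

-479.231

N=4 nodes, M=5 members, R=3 reactions → 2N=8, M+R=8
member 0 (0-1): L=5.0968, (cx,cy)=(0.5988,0.8009)
member 1 (0-2): L=5.8990, (cx,cy)=(1.0000,0.0000)
member 2 (1-2): L=4.9768, (cx,cy)=(0.5721,-0.8202)
member 3 (1-3): L=5.5535, (cx,cy)=(0.9990,-0.0443)
member 4 (2-3): L=4.6915, (cx,cy)=(0.5757,0.8176)
solve A·x = −loads:
  F[0-1] = +3162.8964 N (tension)
  F[0-2] = +2028.7873 N (tension)
  F[1-2] = -4028.7637 N (compression)
  F[1-3] = +1014.9295 N (tension)
  F[2-3] = -479.2313 N (compression)
  Rx@0 = -3922.7500 N
  Ry@0 = -2533.1441 N
  Ry@2 = +3696.2841 N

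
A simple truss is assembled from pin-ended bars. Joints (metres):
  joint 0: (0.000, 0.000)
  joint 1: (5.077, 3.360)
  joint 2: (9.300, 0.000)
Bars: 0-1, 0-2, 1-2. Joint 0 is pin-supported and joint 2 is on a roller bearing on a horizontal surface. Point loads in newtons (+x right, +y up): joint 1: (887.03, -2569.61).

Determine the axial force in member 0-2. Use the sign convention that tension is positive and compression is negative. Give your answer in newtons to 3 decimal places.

2165.873

N=3 nodes, M=3 members, R=3 reactions → 2N=6, M+R=6
member 0 (0-1): L=6.0881, (cx,cy)=(0.8339,0.5519)
member 1 (0-2): L=9.3000, (cx,cy)=(1.0000,0.0000)
member 2 (1-2): L=5.3966, (cx,cy)=(0.7825,-0.6226)
solve A·x = −loads:
  F[0-1] = -1533.5400 N (compression)
  F[0-2] = +2165.8729 N (tension)
  F[1-2] = -2767.7852 N (compression)
  Rx@0 = -887.0300 N
  Ry@0 = +846.3486 N
  Ry@2 = +1723.2614 N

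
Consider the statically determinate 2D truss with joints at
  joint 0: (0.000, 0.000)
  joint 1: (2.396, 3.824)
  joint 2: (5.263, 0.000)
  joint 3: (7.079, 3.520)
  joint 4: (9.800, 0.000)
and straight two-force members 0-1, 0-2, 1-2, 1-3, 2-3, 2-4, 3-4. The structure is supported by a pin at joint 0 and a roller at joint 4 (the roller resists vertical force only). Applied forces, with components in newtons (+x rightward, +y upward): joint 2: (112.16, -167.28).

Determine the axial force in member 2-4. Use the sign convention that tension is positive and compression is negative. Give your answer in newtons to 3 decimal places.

69.444

N=5 nodes, M=7 members, R=3 reactions → 2N=10, M+R=10
member 0 (0-1): L=4.5126, (cx,cy)=(0.5310,0.8474)
member 1 (0-2): L=5.2630, (cx,cy)=(1.0000,0.0000)
member 2 (1-2): L=4.7794, (cx,cy)=(0.5999,-0.8001)
member 3 (1-3): L=4.6929, (cx,cy)=(0.9979,-0.0648)
member 4 (2-3): L=3.9608, (cx,cy)=(0.4585,0.8887)
member 5 (2-4): L=4.5370, (cx,cy)=(1.0000,0.0000)
member 6 (3-4): L=4.4491, (cx,cy)=(0.6116,-0.7912)
solve A·x = −loads:
  F[0-1] = -91.3899 N (compression)
  F[0-2] = +160.6839 N (tension)
  F[1-2] = +105.8829 N (tension)
  F[1-3] = -112.2753 N (compression)
  F[2-3] = +92.9032 N (tension)
  F[2-4] = +69.4444 N (tension)
  F[3-4] = -113.5476 N (compression)
  Rx@0 = -112.1600 N
  Ry@0 = +77.4438 N
  Ry@4 = +89.8362 N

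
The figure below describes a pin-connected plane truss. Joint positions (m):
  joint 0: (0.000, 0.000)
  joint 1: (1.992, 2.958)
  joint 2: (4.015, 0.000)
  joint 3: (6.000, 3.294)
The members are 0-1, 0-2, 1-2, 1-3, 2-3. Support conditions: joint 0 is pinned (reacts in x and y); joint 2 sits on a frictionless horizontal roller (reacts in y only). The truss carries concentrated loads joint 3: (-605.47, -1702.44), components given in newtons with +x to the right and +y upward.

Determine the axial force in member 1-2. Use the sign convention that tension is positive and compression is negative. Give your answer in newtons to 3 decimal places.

-372.919

N=4 nodes, M=5 members, R=3 reactions → 2N=8, M+R=8
member 0 (0-1): L=3.5662, (cx,cy)=(0.5586,0.8295)
member 1 (0-2): L=4.0150, (cx,cy)=(1.0000,0.0000)
member 2 (1-2): L=3.5836, (cx,cy)=(0.5645,-0.8254)
member 3 (1-3): L=4.0221, (cx,cy)=(0.9965,0.0835)
member 4 (2-3): L=3.8459, (cx,cy)=(0.5161,0.8565)
solve A·x = −loads:
  F[0-1] = +415.8618 N (tension)
  F[0-2] = -837.7608 N (compression)
  F[1-2] = -372.9190 N (compression)
  F[1-3] = +444.3619 N (tension)
  F[2-3] = -2031.0005 N (compression)
  Rx@0 = +605.4700 N
  Ry@0 = -344.9378 N
  Ry@2 = +2047.3778 N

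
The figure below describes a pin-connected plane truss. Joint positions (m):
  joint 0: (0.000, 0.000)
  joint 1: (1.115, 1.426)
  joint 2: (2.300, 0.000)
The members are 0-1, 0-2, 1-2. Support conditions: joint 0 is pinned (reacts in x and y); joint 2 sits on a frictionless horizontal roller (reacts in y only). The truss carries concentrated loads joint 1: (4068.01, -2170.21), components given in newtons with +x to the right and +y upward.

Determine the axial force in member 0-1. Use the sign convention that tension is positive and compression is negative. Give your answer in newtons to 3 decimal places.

N=3 nodes, M=3 members, R=3 reactions → 2N=6, M+R=6
member 0 (0-1): L=1.8102, (cx,cy)=(0.6160,0.7878)
member 1 (0-2): L=2.3000, (cx,cy)=(1.0000,0.0000)
member 2 (1-2): L=1.8541, (cx,cy)=(0.6391,-0.7691)
solve A·x = −loads:
  F[0-1] = +1782.2852 N (tension)
  F[0-2] = +2970.1836 N (tension)
  F[1-2] = -4647.2817 N (compression)
  Rx@0 = -4068.0100 N
  Ry@0 = -1404.0363 N
  Ry@2 = +3574.2463 N

1782.285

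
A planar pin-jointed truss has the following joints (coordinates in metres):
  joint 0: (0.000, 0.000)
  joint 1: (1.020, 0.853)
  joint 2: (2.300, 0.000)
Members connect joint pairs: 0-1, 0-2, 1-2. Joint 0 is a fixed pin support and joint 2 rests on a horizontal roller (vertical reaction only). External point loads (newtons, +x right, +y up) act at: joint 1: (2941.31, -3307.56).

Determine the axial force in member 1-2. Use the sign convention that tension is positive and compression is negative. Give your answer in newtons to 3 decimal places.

N=3 nodes, M=3 members, R=3 reactions → 2N=6, M+R=6
member 0 (0-1): L=1.3297, (cx,cy)=(0.7671,0.6415)
member 1 (0-2): L=2.3000, (cx,cy)=(1.0000,0.0000)
member 2 (1-2): L=1.5382, (cx,cy)=(0.8322,-0.5546)
solve A·x = −loads:
  F[0-1] = -1168.9309 N (compression)
  F[0-2] = +3838.0092 N (tension)
  F[1-2] = -4612.1586 N (compression)
  Rx@0 = -2941.3100 N
  Ry@0 = +749.8867 N
  Ry@2 = +2557.6733 N

-4612.159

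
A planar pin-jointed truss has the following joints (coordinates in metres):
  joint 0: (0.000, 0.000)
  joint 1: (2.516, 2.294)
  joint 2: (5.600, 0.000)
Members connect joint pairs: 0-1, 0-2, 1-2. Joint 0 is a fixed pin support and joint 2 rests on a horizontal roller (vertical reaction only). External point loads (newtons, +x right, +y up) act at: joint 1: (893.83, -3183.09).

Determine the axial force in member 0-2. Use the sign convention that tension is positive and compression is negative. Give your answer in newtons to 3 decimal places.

2414.861

N=3 nodes, M=3 members, R=3 reactions → 2N=6, M+R=6
member 0 (0-1): L=3.4048, (cx,cy)=(0.7390,0.6738)
member 1 (0-2): L=5.6000, (cx,cy)=(1.0000,0.0000)
member 2 (1-2): L=3.8436, (cx,cy)=(0.8024,-0.5968)
solve A·x = −loads:
  F[0-1] = -2058.3512 N (compression)
  F[0-2] = +2414.8606 N (tension)
  F[1-2] = -3009.6728 N (compression)
  Rx@0 = -893.8300 N
  Ry@0 = +1386.8221 N
  Ry@2 = +1796.2679 N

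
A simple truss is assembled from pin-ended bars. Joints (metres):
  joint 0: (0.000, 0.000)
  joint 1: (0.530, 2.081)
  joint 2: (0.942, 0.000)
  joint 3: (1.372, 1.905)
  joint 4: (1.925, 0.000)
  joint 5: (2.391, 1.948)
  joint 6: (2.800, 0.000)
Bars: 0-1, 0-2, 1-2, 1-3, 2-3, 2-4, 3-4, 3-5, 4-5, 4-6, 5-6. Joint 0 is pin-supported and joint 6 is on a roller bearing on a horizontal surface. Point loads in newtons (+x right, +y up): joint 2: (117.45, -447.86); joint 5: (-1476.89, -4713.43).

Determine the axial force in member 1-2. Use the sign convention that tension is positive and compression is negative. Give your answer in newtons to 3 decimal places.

N=7 nodes, M=11 members, R=3 reactions → 2N=14, M+R=14
member 0 (0-1): L=2.1474, (cx,cy)=(0.2468,0.9691)
member 1 (0-2): L=0.9420, (cx,cy)=(1.0000,0.0000)
member 2 (1-2): L=2.1214, (cx,cy)=(0.1942,-0.9810)
member 3 (1-3): L=0.8602, (cx,cy)=(0.9788,-0.2046)
member 4 (2-3): L=1.9529, (cx,cy)=(0.2202,0.9755)
member 5 (2-4): L=0.9830, (cx,cy)=(1.0000,0.0000)
member 6 (3-4): L=1.9836, (cx,cy)=(0.2788,-0.9604)
member 7 (3-5): L=1.0199, (cx,cy)=(0.9991,0.0422)
member 8 (4-5): L=2.0030, (cx,cy)=(0.2327,0.9726)
member 9 (4-6): L=0.8750, (cx,cy)=(1.0000,0.0000)
member 10 (5-6): L=1.9905, (cx,cy)=(0.2055,-0.9787)
solve A·x = −loads:
  F[0-1] = -2077.4442 N (compression)
  F[0-2] = -846.7133 N (compression)
  F[1-2] = +2254.8193 N (tension)
  F[1-3] = -971.1855 N (compression)
  F[2-3] = -1808.4072 N (compression)
  F[2-4] = -128.0709 N (compression)
  F[3-4] = +1551.6622 N (tension)
  F[3-5] = -1782.9772 N (compression)
  F[4-5] = -1532.1909 N (compression)
  F[4-6] = +660.9742 N (tension)
  F[5-6] = -3216.7524 N (compression)
  Rx@0 = +1359.4400 N
  Ry@0 = +2013.1780 N
  Ry@6 = +3148.1120 N

2254.819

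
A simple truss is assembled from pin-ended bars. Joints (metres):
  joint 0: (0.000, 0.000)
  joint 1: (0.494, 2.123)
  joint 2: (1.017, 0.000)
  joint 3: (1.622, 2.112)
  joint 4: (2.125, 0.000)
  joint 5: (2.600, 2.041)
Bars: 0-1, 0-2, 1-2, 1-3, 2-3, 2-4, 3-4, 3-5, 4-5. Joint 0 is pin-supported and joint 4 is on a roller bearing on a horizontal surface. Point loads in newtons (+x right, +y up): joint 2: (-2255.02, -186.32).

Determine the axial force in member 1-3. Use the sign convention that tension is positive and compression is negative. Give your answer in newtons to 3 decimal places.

N=6 nodes, M=9 members, R=3 reactions → 2N=12, M+R=12
member 0 (0-1): L=2.1797, (cx,cy)=(0.2266,0.9740)
member 1 (0-2): L=1.0170, (cx,cy)=(1.0000,0.0000)
member 2 (1-2): L=2.1865, (cx,cy)=(0.2392,-0.9710)
member 3 (1-3): L=1.1281, (cx,cy)=(1.0000,-0.0098)
member 4 (2-3): L=2.1969, (cx,cy)=(0.2754,0.9613)
member 5 (2-4): L=1.1080, (cx,cy)=(1.0000,0.0000)
member 6 (3-4): L=2.1711, (cx,cy)=(0.2317,-0.9728)
member 7 (3-5): L=0.9806, (cx,cy)=(0.9974,-0.0724)
member 8 (4-5): L=2.0955, (cx,cy)=(0.2267,0.9740)
solve A·x = −loads:
  F[0-1] = -99.7448 N (compression)
  F[0-2] = -2232.4143 N (compression)
  F[1-2] = +100.5225 N (tension)
  F[1-3] = -46.6527 N (compression)
  F[2-3] = +92.2838 N (tension)
  F[2-4] = +21.2371 N (tension)
  F[3-4] = -91.6646 N (compression)
  F[3-5] = -0.0000 N (compression)
  F[4-5] = +0.0000 N (tension)
  Rx@0 = +2255.0200 N
  Ry@0 = +97.1494 N
  Ry@4 = +89.1706 N

-46.653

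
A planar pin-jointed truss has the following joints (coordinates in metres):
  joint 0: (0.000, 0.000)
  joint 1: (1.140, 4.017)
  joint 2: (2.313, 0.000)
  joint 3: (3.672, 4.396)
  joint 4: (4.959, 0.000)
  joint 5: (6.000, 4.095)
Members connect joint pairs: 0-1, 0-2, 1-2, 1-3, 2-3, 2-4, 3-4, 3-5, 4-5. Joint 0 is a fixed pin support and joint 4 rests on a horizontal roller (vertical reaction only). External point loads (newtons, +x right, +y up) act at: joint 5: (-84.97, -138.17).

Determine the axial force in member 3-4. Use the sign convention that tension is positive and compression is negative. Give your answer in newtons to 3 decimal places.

N=6 nodes, M=9 members, R=3 reactions → 2N=12, M+R=12
member 0 (0-1): L=4.1756, (cx,cy)=(0.2730,0.9620)
member 1 (0-2): L=2.3130, (cx,cy)=(1.0000,0.0000)
member 2 (1-2): L=4.1848, (cx,cy)=(0.2803,-0.9599)
member 3 (1-3): L=2.5602, (cx,cy)=(0.9890,0.1480)
member 4 (2-3): L=4.6013, (cx,cy)=(0.2954,0.9554)
member 5 (2-4): L=2.6460, (cx,cy)=(1.0000,0.0000)
member 6 (3-4): L=4.5805, (cx,cy)=(0.2810,-0.9597)
member 7 (3-5): L=2.3474, (cx,cy)=(0.9917,-0.1282)
member 8 (4-5): L=4.2252, (cx,cy)=(0.2464,0.9692)
solve A·x = −loads:
  F[0-1] = -42.7864 N (compression)
  F[0-2] = -73.2888 N (compression)
  F[1-2] = +39.3390 N (tension)
  F[1-3] = -22.9610 N (compression)
  F[2-3] = -39.5252 N (compression)
  F[2-4] = -50.5881 N (compression)
  F[3-4] = +49.3903 N (tension)
  F[3-5] = -48.6610 N (compression)
  F[4-5] = -149.0028 N (compression)
  Rx@0 = +84.9700 N
  Ry@0 = +41.1610 N
  Ry@4 = +97.0090 N

49.390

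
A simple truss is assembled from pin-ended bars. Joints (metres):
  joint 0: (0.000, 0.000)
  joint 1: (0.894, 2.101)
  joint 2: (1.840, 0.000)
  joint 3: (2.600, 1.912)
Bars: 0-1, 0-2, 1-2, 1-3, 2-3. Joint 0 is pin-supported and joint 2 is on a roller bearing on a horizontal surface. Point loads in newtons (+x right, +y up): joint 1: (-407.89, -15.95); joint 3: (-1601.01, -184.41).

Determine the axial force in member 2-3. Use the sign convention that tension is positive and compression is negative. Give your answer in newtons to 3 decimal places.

-372.890

N=4 nodes, M=5 members, R=3 reactions → 2N=8, M+R=8
member 0 (0-1): L=2.2833, (cx,cy)=(0.3915,0.9202)
member 1 (0-2): L=1.8400, (cx,cy)=(1.0000,0.0000)
member 2 (1-2): L=2.3042, (cx,cy)=(0.4106,-0.9118)
member 3 (1-3): L=1.7164, (cx,cy)=(0.9939,-0.1101)
member 4 (2-3): L=2.0575, (cx,cy)=(0.3694,0.9293)
solve A·x = −loads:
  F[0-1] = -2240.3001 N (compression)
  F[0-2] = -1131.7343 N (compression)
  F[1-2] = +2421.0561 N (tension)
  F[1-3] = -1472.2245 N (compression)
  F[2-3] = -372.8905 N (compression)
  Rx@0 = +2008.9000 N
  Ry@0 = +2061.4376 N
  Ry@2 = -1861.0776 N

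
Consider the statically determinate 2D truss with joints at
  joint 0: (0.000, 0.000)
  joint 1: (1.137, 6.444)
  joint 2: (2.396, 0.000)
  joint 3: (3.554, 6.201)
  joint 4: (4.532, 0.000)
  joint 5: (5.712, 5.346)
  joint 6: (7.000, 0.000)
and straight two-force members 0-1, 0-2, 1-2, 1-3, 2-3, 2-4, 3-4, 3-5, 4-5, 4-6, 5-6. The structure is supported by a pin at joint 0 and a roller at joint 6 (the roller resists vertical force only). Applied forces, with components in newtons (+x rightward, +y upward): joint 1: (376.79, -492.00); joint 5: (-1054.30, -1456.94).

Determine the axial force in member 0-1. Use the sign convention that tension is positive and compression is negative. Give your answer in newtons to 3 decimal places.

N=7 nodes, M=11 members, R=3 reactions → 2N=14, M+R=14
member 0 (0-1): L=6.5435, (cx,cy)=(0.1738,0.9848)
member 1 (0-2): L=2.3960, (cx,cy)=(1.0000,0.0000)
member 2 (1-2): L=6.5658, (cx,cy)=(0.1918,-0.9814)
member 3 (1-3): L=2.4292, (cx,cy)=(0.9950,-0.1000)
member 4 (2-3): L=6.3082, (cx,cy)=(0.1836,0.9830)
member 5 (2-4): L=2.1360, (cx,cy)=(1.0000,0.0000)
member 6 (3-4): L=6.2776, (cx,cy)=(0.1558,-0.9878)
member 7 (3-5): L=2.3212, (cx,cy)=(0.9297,-0.3683)
member 8 (4-5): L=5.4747, (cx,cy)=(0.2155,0.9765)
member 9 (4-6): L=2.4680, (cx,cy)=(1.0000,0.0000)
member 10 (5-6): L=5.4990, (cx,cy)=(0.2342,-0.9722)
solve A·x = −loads:
  F[0-1] = -1156.0699 N (compression)
  F[0-2] = -476.6322 N (compression)
  F[1-2] = +732.2663 N (tension)
  F[1-3] = -721.6999 N (compression)
  F[2-3] = -731.1021 N (compression)
  F[2-4] = -202.0112 N (compression)
  F[3-4] = +1062.7334 N (tension)
  F[3-5] = -1094.8306 N (compression)
  F[4-5] = -1075.0254 N (compression)
  F[4-6] = +195.2614 N (tension)
  F[5-6] = -833.6462 N (compression)
  Rx@0 = +677.5100 N
  Ry@0 = +1138.4840 N
  Ry@6 = +810.4560 N

-1156.070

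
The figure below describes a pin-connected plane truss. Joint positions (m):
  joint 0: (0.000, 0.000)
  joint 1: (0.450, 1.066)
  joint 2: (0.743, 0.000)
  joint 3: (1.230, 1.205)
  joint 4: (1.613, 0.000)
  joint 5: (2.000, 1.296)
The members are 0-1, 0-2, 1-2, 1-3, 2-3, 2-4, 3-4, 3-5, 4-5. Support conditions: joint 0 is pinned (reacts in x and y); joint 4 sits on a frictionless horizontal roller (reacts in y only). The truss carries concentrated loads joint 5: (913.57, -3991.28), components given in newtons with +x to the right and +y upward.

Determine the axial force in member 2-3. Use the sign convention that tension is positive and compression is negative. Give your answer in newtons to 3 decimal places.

1608.523

N=6 nodes, M=9 members, R=3 reactions → 2N=12, M+R=12
member 0 (0-1): L=1.1571, (cx,cy)=(0.3889,0.9213)
member 1 (0-2): L=0.7430, (cx,cy)=(1.0000,0.0000)
member 2 (1-2): L=1.1055, (cx,cy)=(0.2650,-0.9642)
member 3 (1-3): L=0.7923, (cx,cy)=(0.9845,0.1754)
member 4 (2-3): L=1.2997, (cx,cy)=(0.3747,0.9271)
member 5 (2-4): L=0.8700, (cx,cy)=(1.0000,0.0000)
member 6 (3-4): L=1.2644, (cx,cy)=(0.3029,-0.9530)
member 7 (3-5): L=0.7754, (cx,cy)=(0.9931,0.1174)
member 8 (4-5): L=1.3525, (cx,cy)=(0.2861,0.9582)
solve A·x = −loads:
  F[0-1] = +1836.1881 N (tension)
  F[0-2] = +199.4639 N (tension)
  F[1-2] = -1546.6409 N (compression)
  F[1-3] = +1141.7210 N (tension)
  F[2-3] = +1608.5234 N (tension)
  F[2-4] = -813.1642 N (compression)
  F[3-4] = -1504.3920 N (compression)
  F[3-5] = +2197.6175 N (tension)
  F[4-5] = -4434.6064 N (compression)
  Rx@0 = -913.5700 N
  Ry@0 = -1691.6380 N
  Ry@4 = +5682.9180 N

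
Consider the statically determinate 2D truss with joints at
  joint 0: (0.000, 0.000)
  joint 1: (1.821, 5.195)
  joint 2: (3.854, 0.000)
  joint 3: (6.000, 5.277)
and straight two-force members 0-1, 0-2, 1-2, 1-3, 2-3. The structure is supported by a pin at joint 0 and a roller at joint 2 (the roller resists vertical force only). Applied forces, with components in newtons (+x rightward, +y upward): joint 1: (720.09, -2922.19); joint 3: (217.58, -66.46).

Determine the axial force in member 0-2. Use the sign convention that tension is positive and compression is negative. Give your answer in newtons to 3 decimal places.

1020.359

N=4 nodes, M=5 members, R=3 reactions → 2N=8, M+R=8
member 0 (0-1): L=5.5049, (cx,cy)=(0.3308,0.9437)
member 1 (0-2): L=3.8540, (cx,cy)=(1.0000,0.0000)
member 2 (1-2): L=5.5786, (cx,cy)=(0.3644,-0.9312)
member 3 (1-3): L=4.1798, (cx,cy)=(0.9998,0.0196)
member 4 (2-3): L=5.6967, (cx,cy)=(0.3767,0.9263)
solve A·x = −loads:
  F[0-1] = -249.9710 N (compression)
  F[0-2] = +1020.3593 N (tension)
  F[1-2] = -2879.4682 N (compression)
  F[1-3] = +246.6224 N (tension)
  F[2-3] = -76.9685 N (compression)
  Rx@0 = -937.6700 N
  Ry@0 = +235.8983 N
  Ry@2 = +2752.7517 N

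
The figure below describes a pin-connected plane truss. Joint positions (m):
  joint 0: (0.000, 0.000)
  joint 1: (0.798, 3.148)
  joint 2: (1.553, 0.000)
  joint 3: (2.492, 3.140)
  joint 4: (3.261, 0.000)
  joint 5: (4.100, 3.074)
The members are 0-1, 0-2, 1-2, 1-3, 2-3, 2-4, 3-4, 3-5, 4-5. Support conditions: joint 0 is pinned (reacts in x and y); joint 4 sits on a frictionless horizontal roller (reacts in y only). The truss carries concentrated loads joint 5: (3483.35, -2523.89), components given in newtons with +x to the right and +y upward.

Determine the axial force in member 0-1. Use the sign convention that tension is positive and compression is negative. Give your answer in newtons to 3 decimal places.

N=6 nodes, M=9 members, R=3 reactions → 2N=12, M+R=12
member 0 (0-1): L=3.2476, (cx,cy)=(0.2457,0.9693)
member 1 (0-2): L=1.5530, (cx,cy)=(1.0000,0.0000)
member 2 (1-2): L=3.2373, (cx,cy)=(0.2332,-0.9724)
member 3 (1-3): L=1.6940, (cx,cy)=(1.0000,-0.0047)
member 4 (2-3): L=3.2774, (cx,cy)=(0.2865,0.9581)
member 5 (2-4): L=1.7080, (cx,cy)=(1.0000,0.0000)
member 6 (3-4): L=3.2328, (cx,cy)=(0.2379,-0.9713)
member 7 (3-5): L=1.6094, (cx,cy)=(0.9992,-0.0410)
member 8 (4-5): L=3.1864, (cx,cy)=(0.2633,0.9647)
solve A·x = −loads:
  F[0-1] = +4057.3508 N (tension)
  F[0-2] = +2486.3688 N (tension)
  F[1-2] = -4053.9188 N (compression)
  F[1-3] = +1942.4622 N (tension)
  F[2-3] = +4114.6206 N (tension)
  F[2-4] = +362.0378 N (tension)
  F[3-4] = -4223.5367 N (compression)
  F[3-5] = +4129.4587 N (tension)
  F[4-5] = -2440.6633 N (compression)
  Rx@0 = -3483.3500 N
  Ry@0 = -3932.9536 N
  Ry@4 = +6456.8436 N

4057.351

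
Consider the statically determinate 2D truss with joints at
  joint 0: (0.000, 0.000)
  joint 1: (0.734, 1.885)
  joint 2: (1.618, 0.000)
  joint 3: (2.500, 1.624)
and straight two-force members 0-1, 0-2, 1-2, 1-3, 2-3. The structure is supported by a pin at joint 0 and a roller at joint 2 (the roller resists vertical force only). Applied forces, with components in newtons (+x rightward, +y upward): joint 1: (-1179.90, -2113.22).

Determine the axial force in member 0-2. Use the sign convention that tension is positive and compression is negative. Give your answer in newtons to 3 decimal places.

N=4 nodes, M=5 members, R=3 reactions → 2N=8, M+R=8
member 0 (0-1): L=2.0229, (cx,cy)=(0.3629,0.9318)
member 1 (0-2): L=1.6180, (cx,cy)=(1.0000,0.0000)
member 2 (1-2): L=2.0820, (cx,cy)=(0.4246,-0.9054)
member 3 (1-3): L=1.7852, (cx,cy)=(0.9893,-0.1462)
member 4 (2-3): L=1.8481, (cx,cy)=(0.4773,0.8788)
solve A·x = −loads:
  F[0-1] = -2714.1483 N (compression)
  F[0-2] = -195.0665 N (compression)
  F[1-2] = +459.4190 N (tension)
  F[1-3] = +0.0000 N (tension)
  F[2-3] = -0.0000 N (compression)
  Rx@0 = +1179.9000 N
  Ry@0 = +2529.1706 N
  Ry@2 = -415.9506 N

-195.066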